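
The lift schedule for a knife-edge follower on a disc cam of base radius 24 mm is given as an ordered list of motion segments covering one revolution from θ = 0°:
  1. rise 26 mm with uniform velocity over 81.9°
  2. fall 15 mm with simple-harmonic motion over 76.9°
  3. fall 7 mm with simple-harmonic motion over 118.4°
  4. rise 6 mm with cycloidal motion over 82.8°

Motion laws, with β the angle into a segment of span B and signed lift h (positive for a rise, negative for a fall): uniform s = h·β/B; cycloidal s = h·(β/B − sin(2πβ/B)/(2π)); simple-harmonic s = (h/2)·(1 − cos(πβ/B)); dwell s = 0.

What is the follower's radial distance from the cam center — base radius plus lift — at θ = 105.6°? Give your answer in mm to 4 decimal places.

seg 1 [0°–81.9°] uniform, h=26: full span → s += 26 → s = 26.0000
seg 2 [81.9°–158.8°] simple-harmonic, h=-15: θ=105.6° here. β=23.7, B=76.9. -15/2·(1 − cos(π·0.3082)) = -3.2492 → s = 22.7508
radial distance = base radius + s = 24 + 22.7508 = 46.7508

46.7508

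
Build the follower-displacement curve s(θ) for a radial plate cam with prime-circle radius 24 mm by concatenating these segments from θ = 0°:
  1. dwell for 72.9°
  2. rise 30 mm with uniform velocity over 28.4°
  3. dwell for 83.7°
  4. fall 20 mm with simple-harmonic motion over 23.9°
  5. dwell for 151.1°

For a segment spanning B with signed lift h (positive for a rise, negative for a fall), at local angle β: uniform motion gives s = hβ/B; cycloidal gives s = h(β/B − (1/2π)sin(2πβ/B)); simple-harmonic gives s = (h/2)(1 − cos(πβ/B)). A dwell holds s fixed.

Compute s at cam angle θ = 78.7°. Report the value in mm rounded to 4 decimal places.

seg 1 [0°–72.9°] dwell: s stays 0.0000
seg 2 [72.9°–101.3°] uniform, h=30: θ=78.7° here. β=5.8, B=28.4. 30·5.8/28.4 = 6.1268 → s = 6.1268

6.1268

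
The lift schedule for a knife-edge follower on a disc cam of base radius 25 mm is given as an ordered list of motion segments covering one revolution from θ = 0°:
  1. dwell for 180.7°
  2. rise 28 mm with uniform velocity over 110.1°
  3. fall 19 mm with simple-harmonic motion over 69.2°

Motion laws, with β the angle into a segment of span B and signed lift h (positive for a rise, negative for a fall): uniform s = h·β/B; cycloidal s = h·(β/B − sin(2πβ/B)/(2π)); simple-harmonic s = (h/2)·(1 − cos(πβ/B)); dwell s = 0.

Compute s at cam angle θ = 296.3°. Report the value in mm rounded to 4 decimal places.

seg 1 [0°–180.7°] dwell: s stays 0.0000
seg 2 [180.7°–290.8°] uniform, h=28: full span → s += 28 → s = 28.0000
seg 3 [290.8°–360°] simple-harmonic, h=-19: θ=296.3° here. β=5.5, B=69.2. -19/2·(1 − cos(π·0.0795)) = -0.2946 → s = 27.7054

27.7054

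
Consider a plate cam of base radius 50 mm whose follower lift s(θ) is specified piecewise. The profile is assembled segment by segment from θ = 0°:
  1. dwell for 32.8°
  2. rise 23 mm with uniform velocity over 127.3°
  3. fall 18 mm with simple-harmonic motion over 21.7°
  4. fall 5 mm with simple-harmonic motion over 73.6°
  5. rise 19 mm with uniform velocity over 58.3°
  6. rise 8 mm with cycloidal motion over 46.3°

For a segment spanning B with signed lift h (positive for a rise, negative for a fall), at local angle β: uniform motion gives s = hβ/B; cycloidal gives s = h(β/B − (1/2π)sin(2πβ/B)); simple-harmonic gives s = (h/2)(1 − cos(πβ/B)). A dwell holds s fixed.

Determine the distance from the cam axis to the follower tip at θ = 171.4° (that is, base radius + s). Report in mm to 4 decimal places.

seg 1 [0°–32.8°] dwell: s stays 0.0000
seg 2 [32.8°–160.1°] uniform, h=23: full span → s += 23 → s = 23.0000
seg 3 [160.1°–181.8°] simple-harmonic, h=-18: θ=171.4° here. β=11.3, B=21.7. -18/2·(1 − cos(π·0.5207)) = -9.5859 → s = 13.4141
radial distance = base radius + s = 50 + 13.4141 = 63.4141

63.4141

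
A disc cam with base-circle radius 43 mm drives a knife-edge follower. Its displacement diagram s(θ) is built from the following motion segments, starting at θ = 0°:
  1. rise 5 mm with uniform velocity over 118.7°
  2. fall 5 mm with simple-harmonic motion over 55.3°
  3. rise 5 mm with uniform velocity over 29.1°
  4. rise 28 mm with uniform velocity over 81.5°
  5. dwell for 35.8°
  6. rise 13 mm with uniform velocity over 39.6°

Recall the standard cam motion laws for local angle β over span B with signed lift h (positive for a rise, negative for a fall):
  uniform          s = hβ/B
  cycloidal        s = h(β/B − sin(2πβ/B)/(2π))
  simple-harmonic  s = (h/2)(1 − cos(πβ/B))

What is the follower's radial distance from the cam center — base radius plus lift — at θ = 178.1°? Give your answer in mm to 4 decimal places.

seg 1 [0°–118.7°] uniform, h=5: full span → s += 5 → s = 5.0000
seg 2 [118.7°–174°] simple-harmonic, h=-5: full span → s += -5 → s = 0.0000
seg 3 [174°–203.1°] uniform, h=5: θ=178.1° here. β=4.1, B=29.1. 5·4.1/29.1 = 0.7045 → s = 0.7045
radial distance = base radius + s = 43 + 0.7045 = 43.7045

43.7045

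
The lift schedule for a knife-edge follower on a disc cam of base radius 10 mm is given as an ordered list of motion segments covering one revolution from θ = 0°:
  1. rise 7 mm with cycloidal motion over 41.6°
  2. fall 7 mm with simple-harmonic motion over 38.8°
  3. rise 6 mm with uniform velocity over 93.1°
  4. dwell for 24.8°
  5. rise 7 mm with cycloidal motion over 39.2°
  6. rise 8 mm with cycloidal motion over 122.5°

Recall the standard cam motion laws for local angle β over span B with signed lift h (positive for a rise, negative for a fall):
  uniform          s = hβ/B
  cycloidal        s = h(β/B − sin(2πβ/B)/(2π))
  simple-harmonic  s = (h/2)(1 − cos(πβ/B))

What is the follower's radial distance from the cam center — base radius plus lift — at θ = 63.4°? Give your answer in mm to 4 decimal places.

seg 1 [0°–41.6°] cycloidal, h=7: full span → s += 7 → s = 7.0000
seg 2 [41.6°–80.4°] simple-harmonic, h=-7: θ=63.4° here. β=21.8, B=38.8. -7/2·(1 − cos(π·0.5619)) = -4.1759 → s = 2.8241
radial distance = base radius + s = 10 + 2.8241 = 12.8241

12.8241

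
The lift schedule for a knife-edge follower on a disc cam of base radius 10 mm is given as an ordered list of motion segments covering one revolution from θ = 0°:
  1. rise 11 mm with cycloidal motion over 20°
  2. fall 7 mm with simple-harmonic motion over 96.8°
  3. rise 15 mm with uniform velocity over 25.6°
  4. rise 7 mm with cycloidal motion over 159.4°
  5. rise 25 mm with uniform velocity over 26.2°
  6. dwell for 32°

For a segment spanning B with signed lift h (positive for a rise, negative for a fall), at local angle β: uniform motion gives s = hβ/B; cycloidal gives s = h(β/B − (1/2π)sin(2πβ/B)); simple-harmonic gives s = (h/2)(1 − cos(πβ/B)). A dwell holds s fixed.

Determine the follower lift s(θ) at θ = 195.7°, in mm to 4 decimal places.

seg 1 [0°–20°] cycloidal, h=11: full span → s += 11 → s = 11.0000
seg 2 [20°–116.8°] simple-harmonic, h=-7: full span → s += -7 → s = 4.0000
seg 3 [116.8°–142.4°] uniform, h=15: full span → s += 15 → s = 19.0000
seg 4 [142.4°–301.8°] cycloidal, h=7: θ=195.7° here. β=53.3, B=159.4. 7·(0.3344 − sin(2π·0.3344)/(2π)) = 1.3795 → s = 20.3795

20.3795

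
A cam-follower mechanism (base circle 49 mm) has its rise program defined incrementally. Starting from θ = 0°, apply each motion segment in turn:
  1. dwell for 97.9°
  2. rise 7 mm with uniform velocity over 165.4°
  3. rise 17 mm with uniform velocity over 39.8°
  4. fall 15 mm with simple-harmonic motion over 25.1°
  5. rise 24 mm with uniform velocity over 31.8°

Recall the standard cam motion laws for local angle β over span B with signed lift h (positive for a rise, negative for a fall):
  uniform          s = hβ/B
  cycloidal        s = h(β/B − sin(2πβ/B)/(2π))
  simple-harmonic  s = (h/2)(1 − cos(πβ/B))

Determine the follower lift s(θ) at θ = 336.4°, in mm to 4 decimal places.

seg 1 [0°–97.9°] dwell: s stays 0.0000
seg 2 [97.9°–263.3°] uniform, h=7: full span → s += 7 → s = 7.0000
seg 3 [263.3°–303.1°] uniform, h=17: full span → s += 17 → s = 24.0000
seg 4 [303.1°–328.2°] simple-harmonic, h=-15: full span → s += -15 → s = 9.0000
seg 5 [328.2°–360°] uniform, h=24: θ=336.4° here. β=8.2, B=31.8. 24·8.2/31.8 = 6.1887 → s = 15.1887

15.1887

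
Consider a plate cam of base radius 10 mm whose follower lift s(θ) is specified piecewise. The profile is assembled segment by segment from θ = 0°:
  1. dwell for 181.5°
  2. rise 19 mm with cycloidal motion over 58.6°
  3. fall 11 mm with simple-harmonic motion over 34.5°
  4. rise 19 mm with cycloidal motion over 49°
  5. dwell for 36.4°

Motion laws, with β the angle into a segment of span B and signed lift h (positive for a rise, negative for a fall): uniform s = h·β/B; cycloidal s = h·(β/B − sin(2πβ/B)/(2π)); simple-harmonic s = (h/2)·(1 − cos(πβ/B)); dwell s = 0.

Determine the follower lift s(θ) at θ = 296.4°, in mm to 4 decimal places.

seg 1 [0°–181.5°] dwell: s stays 0.0000
seg 2 [181.5°–240.1°] cycloidal, h=19: full span → s += 19 → s = 19.0000
seg 3 [240.1°–274.6°] simple-harmonic, h=-11: full span → s += -11 → s = 8.0000
seg 4 [274.6°–323.6°] cycloidal, h=19: θ=296.4° here. β=21.8, B=49. 19·(0.4449 − sin(2π·0.4449)/(2π)) = 7.4269 → s = 15.4269

15.4269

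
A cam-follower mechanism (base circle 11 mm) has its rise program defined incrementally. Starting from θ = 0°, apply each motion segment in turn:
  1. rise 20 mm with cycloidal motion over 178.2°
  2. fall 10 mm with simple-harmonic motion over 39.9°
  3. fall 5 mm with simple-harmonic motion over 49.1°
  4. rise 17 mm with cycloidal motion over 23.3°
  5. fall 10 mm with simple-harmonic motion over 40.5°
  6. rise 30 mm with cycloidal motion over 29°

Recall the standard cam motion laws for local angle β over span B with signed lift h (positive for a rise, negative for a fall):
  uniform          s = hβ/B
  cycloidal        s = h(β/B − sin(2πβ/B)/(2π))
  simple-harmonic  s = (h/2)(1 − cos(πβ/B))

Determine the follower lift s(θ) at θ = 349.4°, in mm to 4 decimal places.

seg 1 [0°–178.2°] cycloidal, h=20: full span → s += 20 → s = 20.0000
seg 2 [178.2°–218.1°] simple-harmonic, h=-10: full span → s += -10 → s = 10.0000
seg 3 [218.1°–267.2°] simple-harmonic, h=-5: full span → s += -5 → s = 5.0000
seg 4 [267.2°–290.5°] cycloidal, h=17: full span → s += 17 → s = 22.0000
seg 5 [290.5°–331°] simple-harmonic, h=-10: full span → s += -10 → s = 12.0000
seg 6 [331°–360°] cycloidal, h=30: θ=349.4° here. β=18.4, B=29. 30·(0.6345 − sin(2π·0.6345)/(2π)) = 22.6057 → s = 34.6057

34.6057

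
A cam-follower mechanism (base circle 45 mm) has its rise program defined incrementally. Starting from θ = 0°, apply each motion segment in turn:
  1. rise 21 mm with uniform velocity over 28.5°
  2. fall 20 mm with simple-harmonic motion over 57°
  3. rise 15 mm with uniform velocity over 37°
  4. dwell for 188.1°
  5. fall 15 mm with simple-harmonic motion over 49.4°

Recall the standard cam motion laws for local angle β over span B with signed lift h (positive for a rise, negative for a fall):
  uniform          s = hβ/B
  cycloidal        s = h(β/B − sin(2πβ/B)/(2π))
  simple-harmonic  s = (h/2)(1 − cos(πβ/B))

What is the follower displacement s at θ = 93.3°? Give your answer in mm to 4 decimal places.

seg 1 [0°–28.5°] uniform, h=21: full span → s += 21 → s = 21.0000
seg 2 [28.5°–85.5°] simple-harmonic, h=-20: full span → s += -20 → s = 1.0000
seg 3 [85.5°–122.5°] uniform, h=15: θ=93.3° here. β=7.8, B=37. 15·7.8/37 = 3.1622 → s = 4.1622

4.1622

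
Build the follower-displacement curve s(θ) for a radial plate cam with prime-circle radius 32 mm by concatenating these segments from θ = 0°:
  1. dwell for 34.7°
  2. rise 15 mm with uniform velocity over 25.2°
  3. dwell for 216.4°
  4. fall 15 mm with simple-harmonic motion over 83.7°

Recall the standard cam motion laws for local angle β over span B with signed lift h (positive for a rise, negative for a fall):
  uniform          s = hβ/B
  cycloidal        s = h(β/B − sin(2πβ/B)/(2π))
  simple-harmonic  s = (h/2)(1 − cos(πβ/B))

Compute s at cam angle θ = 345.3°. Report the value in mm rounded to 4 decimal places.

seg 1 [0°–34.7°] dwell: s stays 0.0000
seg 2 [34.7°–59.9°] uniform, h=15: full span → s += 15 → s = 15.0000
seg 3 [59.9°–276.3°] dwell: s stays 15.0000
seg 4 [276.3°–360°] simple-harmonic, h=-15: θ=345.3° here. β=69, B=83.7. -15/2·(1 − cos(π·0.8244)) = -13.8871 → s = 1.1129

1.1129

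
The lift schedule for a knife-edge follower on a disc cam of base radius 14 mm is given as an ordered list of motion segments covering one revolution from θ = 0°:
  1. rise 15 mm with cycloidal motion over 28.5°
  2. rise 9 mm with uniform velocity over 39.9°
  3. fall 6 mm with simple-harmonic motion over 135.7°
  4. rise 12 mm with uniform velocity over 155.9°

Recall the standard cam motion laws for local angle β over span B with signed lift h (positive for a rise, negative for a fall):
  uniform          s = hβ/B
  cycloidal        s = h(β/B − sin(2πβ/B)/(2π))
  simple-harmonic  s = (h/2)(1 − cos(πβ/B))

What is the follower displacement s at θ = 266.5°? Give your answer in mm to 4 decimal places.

seg 1 [0°–28.5°] cycloidal, h=15: full span → s += 15 → s = 15.0000
seg 2 [28.5°–68.4°] uniform, h=9: full span → s += 9 → s = 24.0000
seg 3 [68.4°–204.1°] simple-harmonic, h=-6: full span → s += -6 → s = 18.0000
seg 4 [204.1°–360°] uniform, h=12: θ=266.5° here. β=62.4, B=155.9. 12·62.4/155.9 = 4.8031 → s = 22.8031

22.8031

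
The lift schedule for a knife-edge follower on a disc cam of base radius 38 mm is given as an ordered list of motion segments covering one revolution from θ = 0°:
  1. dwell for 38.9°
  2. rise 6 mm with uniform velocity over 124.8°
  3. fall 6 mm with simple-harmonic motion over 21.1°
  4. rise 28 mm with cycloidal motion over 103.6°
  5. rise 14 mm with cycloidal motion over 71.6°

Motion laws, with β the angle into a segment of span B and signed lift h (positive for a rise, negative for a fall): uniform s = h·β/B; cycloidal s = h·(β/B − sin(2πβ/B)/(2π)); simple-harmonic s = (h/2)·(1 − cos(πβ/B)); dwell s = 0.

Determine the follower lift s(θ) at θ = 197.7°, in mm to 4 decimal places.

seg 1 [0°–38.9°] dwell: s stays 0.0000
seg 2 [38.9°–163.7°] uniform, h=6: full span → s += 6 → s = 6.0000
seg 3 [163.7°–184.8°] simple-harmonic, h=-6: full span → s += -6 → s = 0.0000
seg 4 [184.8°–288.4°] cycloidal, h=28: θ=197.7° here. β=12.9, B=103.6. 28·(0.1245 − sin(2π·0.1245)/(2π)) = 0.3449 → s = 0.3449

0.3449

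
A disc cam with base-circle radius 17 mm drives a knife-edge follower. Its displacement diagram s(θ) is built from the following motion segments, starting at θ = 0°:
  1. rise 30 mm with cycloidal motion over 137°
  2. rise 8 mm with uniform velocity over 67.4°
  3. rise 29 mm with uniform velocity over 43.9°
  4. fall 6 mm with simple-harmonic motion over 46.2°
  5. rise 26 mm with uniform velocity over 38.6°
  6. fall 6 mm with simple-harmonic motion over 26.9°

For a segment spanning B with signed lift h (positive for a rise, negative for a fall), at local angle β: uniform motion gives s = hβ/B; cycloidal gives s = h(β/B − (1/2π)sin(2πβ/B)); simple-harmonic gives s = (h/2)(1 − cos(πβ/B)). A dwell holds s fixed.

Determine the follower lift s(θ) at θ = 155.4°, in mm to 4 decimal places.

seg 1 [0°–137°] cycloidal, h=30: full span → s += 30 → s = 30.0000
seg 2 [137°–204.4°] uniform, h=8: θ=155.4° here. β=18.4, B=67.4. 8·18.4/67.4 = 2.1840 → s = 32.1840

32.1840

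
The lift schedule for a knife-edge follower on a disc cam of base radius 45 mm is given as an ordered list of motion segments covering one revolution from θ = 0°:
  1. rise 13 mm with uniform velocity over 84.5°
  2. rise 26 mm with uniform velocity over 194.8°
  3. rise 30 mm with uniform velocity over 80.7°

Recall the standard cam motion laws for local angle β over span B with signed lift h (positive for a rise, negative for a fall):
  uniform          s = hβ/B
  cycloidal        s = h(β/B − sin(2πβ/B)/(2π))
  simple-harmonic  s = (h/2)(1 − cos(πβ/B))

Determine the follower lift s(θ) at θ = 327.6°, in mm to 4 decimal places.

seg 1 [0°–84.5°] uniform, h=13: full span → s += 13 → s = 13.0000
seg 2 [84.5°–279.3°] uniform, h=26: full span → s += 26 → s = 39.0000
seg 3 [279.3°–360°] uniform, h=30: θ=327.6° here. β=48.3, B=80.7. 30·48.3/80.7 = 17.9554 → s = 56.9554

56.9554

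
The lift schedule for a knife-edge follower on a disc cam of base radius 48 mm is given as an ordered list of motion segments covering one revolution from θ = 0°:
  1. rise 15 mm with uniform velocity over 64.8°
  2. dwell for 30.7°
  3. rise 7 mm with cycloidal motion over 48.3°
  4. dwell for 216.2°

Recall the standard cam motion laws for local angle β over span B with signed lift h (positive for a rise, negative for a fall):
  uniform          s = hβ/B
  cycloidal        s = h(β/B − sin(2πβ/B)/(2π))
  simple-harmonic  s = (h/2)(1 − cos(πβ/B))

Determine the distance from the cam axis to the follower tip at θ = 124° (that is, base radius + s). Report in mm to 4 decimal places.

seg 1 [0°–64.8°] uniform, h=15: full span → s += 15 → s = 15.0000
seg 2 [64.8°–95.5°] dwell: s stays 15.0000
seg 3 [95.5°–143.8°] cycloidal, h=7: θ=124° here. β=28.5, B=48.3. 7·(0.5901 − sin(2π·0.5901)/(2π)) = 4.7278 → s = 19.7278
radial distance = base radius + s = 48 + 19.7278 = 67.7278

67.7278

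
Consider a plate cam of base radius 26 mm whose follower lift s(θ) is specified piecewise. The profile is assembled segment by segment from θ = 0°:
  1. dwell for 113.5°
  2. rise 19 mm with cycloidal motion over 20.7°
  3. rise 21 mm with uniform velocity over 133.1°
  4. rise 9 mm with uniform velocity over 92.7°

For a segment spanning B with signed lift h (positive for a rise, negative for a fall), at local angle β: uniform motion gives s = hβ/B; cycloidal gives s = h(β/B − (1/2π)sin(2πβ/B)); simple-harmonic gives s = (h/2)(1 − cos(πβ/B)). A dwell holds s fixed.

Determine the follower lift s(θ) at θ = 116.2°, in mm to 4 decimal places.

seg 1 [0°–113.5°] dwell: s stays 0.0000
seg 2 [113.5°–134.2°] cycloidal, h=19: θ=116.2° here. β=2.7, B=20.7. 19·(0.1304 − sin(2π·0.1304)/(2π)) = 0.2683 → s = 0.2683

0.2683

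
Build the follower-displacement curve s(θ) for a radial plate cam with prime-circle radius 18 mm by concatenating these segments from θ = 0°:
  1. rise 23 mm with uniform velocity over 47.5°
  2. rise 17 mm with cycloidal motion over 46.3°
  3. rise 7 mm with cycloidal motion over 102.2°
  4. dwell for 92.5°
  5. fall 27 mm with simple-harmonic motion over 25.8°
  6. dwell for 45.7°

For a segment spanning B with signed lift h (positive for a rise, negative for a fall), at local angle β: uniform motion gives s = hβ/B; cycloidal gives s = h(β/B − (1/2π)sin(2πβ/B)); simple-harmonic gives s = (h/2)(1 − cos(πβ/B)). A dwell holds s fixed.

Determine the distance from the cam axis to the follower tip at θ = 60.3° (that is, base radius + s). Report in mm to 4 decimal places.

seg 1 [0°–47.5°] uniform, h=23: full span → s += 23 → s = 23.0000
seg 2 [47.5°–93.8°] cycloidal, h=17: θ=60.3° here. β=12.8, B=46.3. 17·(0.2765 − sin(2π·0.2765)/(2π)) = 2.0314 → s = 25.0314
radial distance = base radius + s = 18 + 25.0314 = 43.0314

43.0314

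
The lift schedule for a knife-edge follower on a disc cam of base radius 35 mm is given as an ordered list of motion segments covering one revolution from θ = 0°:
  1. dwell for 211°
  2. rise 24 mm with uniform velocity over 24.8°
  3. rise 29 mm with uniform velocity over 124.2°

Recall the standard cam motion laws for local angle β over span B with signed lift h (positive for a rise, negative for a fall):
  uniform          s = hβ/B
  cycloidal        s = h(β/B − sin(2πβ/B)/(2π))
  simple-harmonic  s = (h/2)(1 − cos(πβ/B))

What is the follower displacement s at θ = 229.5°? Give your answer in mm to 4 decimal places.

seg 1 [0°–211°] dwell: s stays 0.0000
seg 2 [211°–235.8°] uniform, h=24: θ=229.5° here. β=18.5, B=24.8. 24·18.5/24.8 = 17.9032 → s = 17.9032

17.9032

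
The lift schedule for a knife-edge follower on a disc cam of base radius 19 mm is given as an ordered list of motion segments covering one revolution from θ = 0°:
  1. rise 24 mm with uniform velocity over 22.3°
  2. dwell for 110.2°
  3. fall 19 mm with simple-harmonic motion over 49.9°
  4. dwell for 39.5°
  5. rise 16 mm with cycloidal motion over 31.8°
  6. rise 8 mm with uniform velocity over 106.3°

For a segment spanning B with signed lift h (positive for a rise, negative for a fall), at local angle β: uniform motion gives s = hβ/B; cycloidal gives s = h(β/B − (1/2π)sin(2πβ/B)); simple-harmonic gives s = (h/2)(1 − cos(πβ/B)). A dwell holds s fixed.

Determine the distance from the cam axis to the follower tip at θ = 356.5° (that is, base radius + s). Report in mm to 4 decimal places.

seg 1 [0°–22.3°] uniform, h=24: full span → s += 24 → s = 24.0000
seg 2 [22.3°–132.5°] dwell: s stays 24.0000
seg 3 [132.5°–182.4°] simple-harmonic, h=-19: full span → s += -19 → s = 5.0000
seg 4 [182.4°–221.9°] dwell: s stays 5.0000
seg 5 [221.9°–253.7°] cycloidal, h=16: full span → s += 16 → s = 21.0000
seg 6 [253.7°–360°] uniform, h=8: θ=356.5° here. β=102.8, B=106.3. 8·102.8/106.3 = 7.7366 → s = 28.7366
radial distance = base radius + s = 19 + 28.7366 = 47.7366

47.7366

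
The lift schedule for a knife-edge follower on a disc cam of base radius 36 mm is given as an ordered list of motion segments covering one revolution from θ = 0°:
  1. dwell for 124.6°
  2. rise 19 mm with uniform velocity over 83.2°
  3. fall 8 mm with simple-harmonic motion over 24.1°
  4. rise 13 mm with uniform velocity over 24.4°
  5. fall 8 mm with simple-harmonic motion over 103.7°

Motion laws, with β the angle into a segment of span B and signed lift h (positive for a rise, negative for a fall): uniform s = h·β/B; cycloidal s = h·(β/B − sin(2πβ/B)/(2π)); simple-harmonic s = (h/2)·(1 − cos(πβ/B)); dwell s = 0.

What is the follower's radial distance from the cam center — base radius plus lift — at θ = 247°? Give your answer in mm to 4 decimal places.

seg 1 [0°–124.6°] dwell: s stays 0.0000
seg 2 [124.6°–207.8°] uniform, h=19: full span → s += 19 → s = 19.0000
seg 3 [207.8°–231.9°] simple-harmonic, h=-8: full span → s += -8 → s = 11.0000
seg 4 [231.9°–256.3°] uniform, h=13: θ=247° here. β=15.1, B=24.4. 13·15.1/24.4 = 8.0451 → s = 19.0451
radial distance = base radius + s = 36 + 19.0451 = 55.0451

55.0451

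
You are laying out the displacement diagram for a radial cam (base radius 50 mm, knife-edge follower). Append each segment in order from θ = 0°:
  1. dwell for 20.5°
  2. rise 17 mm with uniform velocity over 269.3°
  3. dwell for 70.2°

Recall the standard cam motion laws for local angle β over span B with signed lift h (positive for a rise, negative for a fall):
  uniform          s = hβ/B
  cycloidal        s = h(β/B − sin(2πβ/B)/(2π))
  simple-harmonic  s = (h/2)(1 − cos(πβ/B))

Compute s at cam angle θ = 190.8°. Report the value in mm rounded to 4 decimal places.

seg 1 [0°–20.5°] dwell: s stays 0.0000
seg 2 [20.5°–289.8°] uniform, h=17: θ=190.8° here. β=170.3, B=269.3. 17·170.3/269.3 = 10.7505 → s = 10.7505

10.7505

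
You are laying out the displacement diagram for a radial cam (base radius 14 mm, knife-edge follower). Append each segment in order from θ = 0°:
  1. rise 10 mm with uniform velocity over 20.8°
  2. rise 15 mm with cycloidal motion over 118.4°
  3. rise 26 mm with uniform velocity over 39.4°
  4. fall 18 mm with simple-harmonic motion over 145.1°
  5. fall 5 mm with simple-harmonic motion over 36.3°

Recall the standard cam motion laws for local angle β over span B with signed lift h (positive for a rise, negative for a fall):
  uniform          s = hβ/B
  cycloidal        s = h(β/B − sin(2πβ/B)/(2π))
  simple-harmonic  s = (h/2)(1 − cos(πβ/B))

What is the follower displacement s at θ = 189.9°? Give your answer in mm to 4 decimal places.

seg 1 [0°–20.8°] uniform, h=10: full span → s += 10 → s = 10.0000
seg 2 [20.8°–139.2°] cycloidal, h=15: full span → s += 15 → s = 25.0000
seg 3 [139.2°–178.6°] uniform, h=26: full span → s += 26 → s = 51.0000
seg 4 [178.6°–323.7°] simple-harmonic, h=-18: θ=189.9° here. β=11.3, B=145.1. -18/2·(1 − cos(π·0.0779)) = -0.2680 → s = 50.7320

50.7320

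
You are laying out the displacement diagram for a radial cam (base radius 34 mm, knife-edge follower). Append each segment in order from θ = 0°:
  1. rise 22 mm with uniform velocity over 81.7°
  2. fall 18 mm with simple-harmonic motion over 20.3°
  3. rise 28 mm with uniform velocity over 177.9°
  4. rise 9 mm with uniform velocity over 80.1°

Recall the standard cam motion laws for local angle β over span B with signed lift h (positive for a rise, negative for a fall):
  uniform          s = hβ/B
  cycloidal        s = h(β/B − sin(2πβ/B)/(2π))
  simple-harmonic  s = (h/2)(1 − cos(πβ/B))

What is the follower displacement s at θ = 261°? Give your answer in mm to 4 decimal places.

seg 1 [0°–81.7°] uniform, h=22: full span → s += 22 → s = 22.0000
seg 2 [81.7°–102°] simple-harmonic, h=-18: full span → s += -18 → s = 4.0000
seg 3 [102°–279.9°] uniform, h=28: θ=261° here. β=159, B=177.9. 28·159/177.9 = 25.0253 → s = 29.0253

29.0253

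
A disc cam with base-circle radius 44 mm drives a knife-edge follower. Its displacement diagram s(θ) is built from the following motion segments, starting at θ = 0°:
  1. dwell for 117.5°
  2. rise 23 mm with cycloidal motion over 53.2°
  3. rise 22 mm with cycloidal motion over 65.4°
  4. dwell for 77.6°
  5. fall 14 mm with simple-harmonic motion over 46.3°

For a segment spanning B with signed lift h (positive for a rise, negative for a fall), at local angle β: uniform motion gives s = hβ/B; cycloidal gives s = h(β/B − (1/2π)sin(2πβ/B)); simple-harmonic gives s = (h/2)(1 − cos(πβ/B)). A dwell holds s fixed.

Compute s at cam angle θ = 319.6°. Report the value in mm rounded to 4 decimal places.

seg 1 [0°–117.5°] dwell: s stays 0.0000
seg 2 [117.5°–170.7°] cycloidal, h=23: full span → s += 23 → s = 23.0000
seg 3 [170.7°–236.1°] cycloidal, h=22: full span → s += 22 → s = 45.0000
seg 4 [236.1°–313.7°] dwell: s stays 45.0000
seg 5 [313.7°–360°] simple-harmonic, h=-14: θ=319.6° here. β=5.9, B=46.3. -14/2·(1 − cos(π·0.1274)) = -0.5535 → s = 44.4465

44.4465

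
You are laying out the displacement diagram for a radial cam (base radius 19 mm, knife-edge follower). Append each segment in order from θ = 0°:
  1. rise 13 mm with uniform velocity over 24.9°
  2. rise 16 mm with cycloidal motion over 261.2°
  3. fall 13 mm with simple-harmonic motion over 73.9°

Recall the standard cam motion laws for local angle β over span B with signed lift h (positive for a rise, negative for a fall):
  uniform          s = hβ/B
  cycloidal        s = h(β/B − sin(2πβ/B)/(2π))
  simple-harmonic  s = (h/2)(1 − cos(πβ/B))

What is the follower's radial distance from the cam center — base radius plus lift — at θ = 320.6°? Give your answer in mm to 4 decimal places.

seg 1 [0°–24.9°] uniform, h=13: full span → s += 13 → s = 13.0000
seg 2 [24.9°–286.1°] cycloidal, h=16: full span → s += 16 → s = 29.0000
seg 3 [286.1°–360°] simple-harmonic, h=-13: θ=320.6° here. β=34.5, B=73.9. -13/2·(1 − cos(π·0.4668)) = -5.8242 → s = 23.1758
radial distance = base radius + s = 19 + 23.1758 = 42.1758

42.1758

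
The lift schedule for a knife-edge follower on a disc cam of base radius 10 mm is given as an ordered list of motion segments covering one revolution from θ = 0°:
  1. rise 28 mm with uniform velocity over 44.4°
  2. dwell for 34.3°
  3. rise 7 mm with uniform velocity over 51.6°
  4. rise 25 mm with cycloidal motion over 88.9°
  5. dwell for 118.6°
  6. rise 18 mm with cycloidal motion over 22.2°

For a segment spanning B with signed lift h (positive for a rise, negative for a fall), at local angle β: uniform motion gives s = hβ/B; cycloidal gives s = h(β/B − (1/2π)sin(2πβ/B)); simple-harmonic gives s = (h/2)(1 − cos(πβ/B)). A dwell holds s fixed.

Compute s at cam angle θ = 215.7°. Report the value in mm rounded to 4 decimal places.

seg 1 [0°–44.4°] uniform, h=28: full span → s += 28 → s = 28.0000
seg 2 [44.4°–78.7°] dwell: s stays 28.0000
seg 3 [78.7°–130.3°] uniform, h=7: full span → s += 7 → s = 35.0000
seg 4 [130.3°–219.2°] cycloidal, h=25: θ=215.7° here. β=85.4, B=88.9. 25·(0.9606 − sin(2π·0.9606)/(2π)) = 24.9900 → s = 59.9900

59.9900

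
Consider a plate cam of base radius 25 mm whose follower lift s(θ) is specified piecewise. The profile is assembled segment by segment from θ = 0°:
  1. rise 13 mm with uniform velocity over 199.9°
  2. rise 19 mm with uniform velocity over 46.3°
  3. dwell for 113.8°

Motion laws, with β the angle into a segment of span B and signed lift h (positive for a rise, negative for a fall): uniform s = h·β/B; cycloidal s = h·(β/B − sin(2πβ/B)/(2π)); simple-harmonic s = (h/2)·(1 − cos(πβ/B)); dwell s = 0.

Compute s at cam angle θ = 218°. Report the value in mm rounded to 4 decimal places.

seg 1 [0°–199.9°] uniform, h=13: full span → s += 13 → s = 13.0000
seg 2 [199.9°–246.2°] uniform, h=19: θ=218° here. β=18.1, B=46.3. 19·18.1/46.3 = 7.4276 → s = 20.4276

20.4276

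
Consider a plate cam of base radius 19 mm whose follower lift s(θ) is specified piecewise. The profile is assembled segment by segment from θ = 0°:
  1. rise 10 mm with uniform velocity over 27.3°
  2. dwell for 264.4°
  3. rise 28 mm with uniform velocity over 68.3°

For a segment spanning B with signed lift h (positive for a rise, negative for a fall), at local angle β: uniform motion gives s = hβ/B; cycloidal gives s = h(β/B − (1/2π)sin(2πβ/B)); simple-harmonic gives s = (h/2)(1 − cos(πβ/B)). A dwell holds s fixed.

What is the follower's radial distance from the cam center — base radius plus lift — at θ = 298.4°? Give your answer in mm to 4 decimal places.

seg 1 [0°–27.3°] uniform, h=10: full span → s += 10 → s = 10.0000
seg 2 [27.3°–291.7°] dwell: s stays 10.0000
seg 3 [291.7°–360°] uniform, h=28: θ=298.4° here. β=6.7, B=68.3. 28·6.7/68.3 = 2.7467 → s = 12.7467
radial distance = base radius + s = 19 + 12.7467 = 31.7467

31.7467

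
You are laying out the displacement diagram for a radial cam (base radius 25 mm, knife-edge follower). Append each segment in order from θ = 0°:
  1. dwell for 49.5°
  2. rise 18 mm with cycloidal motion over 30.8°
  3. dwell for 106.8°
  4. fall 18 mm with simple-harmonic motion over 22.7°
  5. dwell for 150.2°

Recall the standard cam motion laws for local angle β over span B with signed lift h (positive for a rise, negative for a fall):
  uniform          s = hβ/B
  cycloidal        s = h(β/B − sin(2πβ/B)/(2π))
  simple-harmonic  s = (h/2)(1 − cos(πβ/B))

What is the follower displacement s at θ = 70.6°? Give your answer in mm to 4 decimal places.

seg 1 [0°–49.5°] dwell: s stays 0.0000
seg 2 [49.5°–80.3°] cycloidal, h=18: θ=70.6° here. β=21.1, B=30.8. 18·(0.6851 − sin(2π·0.6851)/(2π)) = 14.9608 → s = 14.9608

14.9608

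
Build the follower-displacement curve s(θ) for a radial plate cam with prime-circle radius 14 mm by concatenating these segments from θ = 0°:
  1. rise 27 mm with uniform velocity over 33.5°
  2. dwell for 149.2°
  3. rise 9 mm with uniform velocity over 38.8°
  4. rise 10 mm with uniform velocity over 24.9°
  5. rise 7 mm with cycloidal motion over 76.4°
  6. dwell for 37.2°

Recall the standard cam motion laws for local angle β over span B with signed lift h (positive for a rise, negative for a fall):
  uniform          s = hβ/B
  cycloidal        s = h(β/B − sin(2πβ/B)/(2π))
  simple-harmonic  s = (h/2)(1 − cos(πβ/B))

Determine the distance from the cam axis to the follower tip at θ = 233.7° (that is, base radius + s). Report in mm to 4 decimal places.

seg 1 [0°–33.5°] uniform, h=27: full span → s += 27 → s = 27.0000
seg 2 [33.5°–182.7°] dwell: s stays 27.0000
seg 3 [182.7°–221.5°] uniform, h=9: full span → s += 9 → s = 36.0000
seg 4 [221.5°–246.4°] uniform, h=10: θ=233.7° here. β=12.2, B=24.9. 10·12.2/24.9 = 4.8996 → s = 40.8996
radial distance = base radius + s = 14 + 40.8996 = 54.8996

54.8996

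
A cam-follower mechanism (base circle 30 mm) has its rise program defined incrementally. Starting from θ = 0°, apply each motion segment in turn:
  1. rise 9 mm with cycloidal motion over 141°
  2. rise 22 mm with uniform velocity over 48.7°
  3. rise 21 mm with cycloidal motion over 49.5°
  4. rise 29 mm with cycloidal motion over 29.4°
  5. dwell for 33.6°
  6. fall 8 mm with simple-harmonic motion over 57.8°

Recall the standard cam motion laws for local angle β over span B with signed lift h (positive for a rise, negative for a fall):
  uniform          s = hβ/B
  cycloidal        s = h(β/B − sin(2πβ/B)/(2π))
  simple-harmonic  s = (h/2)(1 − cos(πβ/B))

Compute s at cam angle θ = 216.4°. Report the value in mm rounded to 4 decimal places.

seg 1 [0°–141°] cycloidal, h=9: full span → s += 9 → s = 9.0000
seg 2 [141°–189.7°] uniform, h=22: full span → s += 22 → s = 31.0000
seg 3 [189.7°–239.2°] cycloidal, h=21: θ=216.4° here. β=26.7, B=49.5. 21·(0.5394 − sin(2π·0.5394)/(2π)) = 12.1461 → s = 43.1461

43.1461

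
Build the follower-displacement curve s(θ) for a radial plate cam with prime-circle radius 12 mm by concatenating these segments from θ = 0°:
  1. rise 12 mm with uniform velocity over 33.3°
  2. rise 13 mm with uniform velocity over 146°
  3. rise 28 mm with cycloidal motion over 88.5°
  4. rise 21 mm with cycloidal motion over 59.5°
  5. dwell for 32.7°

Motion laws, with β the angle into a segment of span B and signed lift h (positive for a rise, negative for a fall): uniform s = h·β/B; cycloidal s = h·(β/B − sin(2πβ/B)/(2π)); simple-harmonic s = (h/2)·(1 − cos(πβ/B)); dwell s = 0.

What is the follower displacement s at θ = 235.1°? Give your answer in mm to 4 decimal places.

seg 1 [0°–33.3°] uniform, h=12: full span → s += 12 → s = 12.0000
seg 2 [33.3°–179.3°] uniform, h=13: full span → s += 13 → s = 25.0000
seg 3 [179.3°–267.8°] cycloidal, h=28: θ=235.1° here. β=55.8, B=88.5. 28·(0.6305 − sin(2π·0.6305)/(2π)) = 20.9125 → s = 45.9125

45.9125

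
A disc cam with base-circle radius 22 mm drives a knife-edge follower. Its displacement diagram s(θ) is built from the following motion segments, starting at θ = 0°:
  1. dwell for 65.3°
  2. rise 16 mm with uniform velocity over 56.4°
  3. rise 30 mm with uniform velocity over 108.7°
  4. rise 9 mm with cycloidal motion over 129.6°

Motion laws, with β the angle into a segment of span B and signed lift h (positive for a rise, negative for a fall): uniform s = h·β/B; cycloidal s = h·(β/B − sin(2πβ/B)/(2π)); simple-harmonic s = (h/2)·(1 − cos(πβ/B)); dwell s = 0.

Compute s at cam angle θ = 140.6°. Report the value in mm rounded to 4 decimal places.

seg 1 [0°–65.3°] dwell: s stays 0.0000
seg 2 [65.3°–121.7°] uniform, h=16: full span → s += 16 → s = 16.0000
seg 3 [121.7°–230.4°] uniform, h=30: θ=140.6° here. β=18.9, B=108.7. 30·18.9/108.7 = 5.2162 → s = 21.2162

21.2162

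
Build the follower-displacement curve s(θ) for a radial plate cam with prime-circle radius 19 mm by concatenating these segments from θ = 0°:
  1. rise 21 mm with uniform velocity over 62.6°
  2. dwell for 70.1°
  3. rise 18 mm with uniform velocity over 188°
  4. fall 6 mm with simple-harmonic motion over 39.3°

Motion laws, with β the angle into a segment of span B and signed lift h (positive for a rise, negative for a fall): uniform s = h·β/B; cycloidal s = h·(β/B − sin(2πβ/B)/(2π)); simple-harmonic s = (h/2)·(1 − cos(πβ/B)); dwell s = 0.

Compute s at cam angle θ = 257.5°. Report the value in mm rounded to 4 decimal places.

seg 1 [0°–62.6°] uniform, h=21: full span → s += 21 → s = 21.0000
seg 2 [62.6°–132.7°] dwell: s stays 21.0000
seg 3 [132.7°–320.7°] uniform, h=18: θ=257.5° here. β=124.8, B=188. 18·124.8/188 = 11.9489 → s = 32.9489

32.9489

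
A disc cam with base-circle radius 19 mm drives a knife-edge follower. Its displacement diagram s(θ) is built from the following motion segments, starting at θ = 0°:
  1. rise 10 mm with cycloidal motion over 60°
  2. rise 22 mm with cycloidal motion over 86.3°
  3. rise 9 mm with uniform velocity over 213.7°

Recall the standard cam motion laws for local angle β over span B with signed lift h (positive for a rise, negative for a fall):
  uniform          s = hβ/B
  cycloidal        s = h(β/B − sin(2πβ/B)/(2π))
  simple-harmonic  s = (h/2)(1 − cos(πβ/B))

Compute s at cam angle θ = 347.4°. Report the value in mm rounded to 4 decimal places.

seg 1 [0°–60°] cycloidal, h=10: full span → s += 10 → s = 10.0000
seg 2 [60°–146.3°] cycloidal, h=22: full span → s += 22 → s = 32.0000
seg 3 [146.3°–360°] uniform, h=9: θ=347.4° here. β=201.1, B=213.7. 9·201.1/213.7 = 8.4693 → s = 40.4693

40.4693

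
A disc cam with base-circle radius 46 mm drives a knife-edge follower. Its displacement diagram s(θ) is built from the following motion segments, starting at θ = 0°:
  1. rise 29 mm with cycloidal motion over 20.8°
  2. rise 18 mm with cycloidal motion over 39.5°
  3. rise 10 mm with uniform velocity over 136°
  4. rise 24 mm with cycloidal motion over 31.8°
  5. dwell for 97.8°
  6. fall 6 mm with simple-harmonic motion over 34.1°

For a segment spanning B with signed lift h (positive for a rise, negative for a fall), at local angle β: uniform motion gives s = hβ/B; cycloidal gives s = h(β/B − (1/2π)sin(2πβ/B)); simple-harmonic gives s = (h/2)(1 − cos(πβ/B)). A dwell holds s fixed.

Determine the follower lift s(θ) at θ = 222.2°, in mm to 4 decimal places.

seg 1 [0°–20.8°] cycloidal, h=29: full span → s += 29 → s = 29.0000
seg 2 [20.8°–60.3°] cycloidal, h=18: full span → s += 18 → s = 47.0000
seg 3 [60.3°–196.3°] uniform, h=10: full span → s += 10 → s = 57.0000
seg 4 [196.3°–228.1°] cycloidal, h=24: θ=222.2° here. β=25.9, B=31.8. 24·(0.8145 − sin(2π·0.8145)/(2π)) = 23.0578 → s = 80.0578

80.0578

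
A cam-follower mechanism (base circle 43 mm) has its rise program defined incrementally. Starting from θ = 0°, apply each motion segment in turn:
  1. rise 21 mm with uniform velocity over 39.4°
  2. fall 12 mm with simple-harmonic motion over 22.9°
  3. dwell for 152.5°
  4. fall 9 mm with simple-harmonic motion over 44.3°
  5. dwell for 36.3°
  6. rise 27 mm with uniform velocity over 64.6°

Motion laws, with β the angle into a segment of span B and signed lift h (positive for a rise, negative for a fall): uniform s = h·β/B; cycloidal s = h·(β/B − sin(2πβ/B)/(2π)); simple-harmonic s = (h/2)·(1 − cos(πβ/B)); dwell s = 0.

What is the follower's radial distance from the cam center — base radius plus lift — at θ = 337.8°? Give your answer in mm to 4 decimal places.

seg 1 [0°–39.4°] uniform, h=21: full span → s += 21 → s = 21.0000
seg 2 [39.4°–62.3°] simple-harmonic, h=-12: full span → s += -12 → s = 9.0000
seg 3 [62.3°–214.8°] dwell: s stays 9.0000
seg 4 [214.8°–259.1°] simple-harmonic, h=-9: full span → s += -9 → s = 0.0000
seg 5 [259.1°–295.4°] dwell: s stays 0.0000
seg 6 [295.4°–360°] uniform, h=27: θ=337.8° here. β=42.4, B=64.6. 27·42.4/64.6 = 17.7214 → s = 17.7214
radial distance = base radius + s = 43 + 17.7214 = 60.7214

60.7214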